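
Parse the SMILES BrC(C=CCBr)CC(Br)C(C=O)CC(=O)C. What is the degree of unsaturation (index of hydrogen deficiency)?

Degree of unsaturation = (number of rings) + (number of π bonds).
Ring closures in the SMILES: 0.
π bonds: 3 double bonds (each 1 DoU) → 3 DoU from unsaturation.
Total DoU = 0 + 3 = 3.

3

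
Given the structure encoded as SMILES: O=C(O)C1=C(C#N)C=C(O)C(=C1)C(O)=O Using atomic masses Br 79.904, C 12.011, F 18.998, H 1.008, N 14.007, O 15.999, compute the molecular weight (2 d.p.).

First, the molecular formula is C9H5NO5 (counting implicit H from valence).
  C: 9 × 12.011 = 108.099
  H: 5 × 1.008 = 5.040
  N: 1 × 14.007 = 14.007
  O: 5 × 15.999 = 79.995
Sum: 9×12.011 + 5×1.008 + 1×14.007 + 5×15.999 = 207.141 → 207.14 g/mol.

207.14 g/mol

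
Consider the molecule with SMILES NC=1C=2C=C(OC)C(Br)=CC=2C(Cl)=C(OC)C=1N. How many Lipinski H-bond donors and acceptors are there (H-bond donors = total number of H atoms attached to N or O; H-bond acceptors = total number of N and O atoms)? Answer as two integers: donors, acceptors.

4, 4

Donors: find every N or O and count the H atoms it carries.
  atom 1 (N): bond orders sum to 1 → 2 H
  atom 6 (O): bond orders sum to 2 → 0 H
  atom 15 (O): bond orders sum to 2 → 0 H
  atom 18 (N): bond orders sum to 1 → 2 H
Lipinski HBD = 4.
Acceptors: N atoms = 2, O atoms = 2 → HBA = 4.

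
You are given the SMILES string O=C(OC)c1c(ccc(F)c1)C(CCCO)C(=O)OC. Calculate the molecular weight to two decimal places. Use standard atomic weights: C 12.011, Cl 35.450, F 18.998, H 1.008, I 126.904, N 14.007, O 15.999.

284.28 g/mol

First, the molecular formula is C14H17FO5 (counting implicit H from valence).
  C: 14 × 12.011 = 168.154
  F: 1 × 18.998 = 18.998
  H: 17 × 1.008 = 17.136
  O: 5 × 15.999 = 79.995
Sum: 14×12.011 + 1×18.998 + 17×1.008 + 5×15.999 = 284.283 → 284.28 g/mol.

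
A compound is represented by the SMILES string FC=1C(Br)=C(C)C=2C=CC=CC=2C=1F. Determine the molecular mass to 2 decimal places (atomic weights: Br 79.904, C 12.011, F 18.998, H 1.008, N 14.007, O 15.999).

First, the molecular formula is C11H7BrF2 (counting implicit H from valence).
  Br: 1 × 79.904 = 79.904
  C: 11 × 12.011 = 132.121
  F: 2 × 18.998 = 37.996
  H: 7 × 1.008 = 7.056
Sum: 1×79.904 + 11×12.011 + 2×18.998 + 7×1.008 = 257.077 → 257.08 g/mol.

257.08 g/mol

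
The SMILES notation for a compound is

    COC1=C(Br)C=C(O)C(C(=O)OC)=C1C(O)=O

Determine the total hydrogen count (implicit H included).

9

Walk through each heavy atom and fill implicit hydrogens from standard valence (C 4, N 3, O 2, S 2, halogen 1):
  atom 1: C, bond orders sum to 1 (valence 4) → 3 H
  atom 2: O, bond orders sum to 2 (valence 2) → 0 H
  atom 3: C, bond orders sum to 4 (valence 4) → 0 H
  atom 4: C, bond orders sum to 4 (valence 4) → 0 H
  atom 5: Br (halogen, monovalent) → 0 H
  atom 6: C, bond orders sum to 3 (valence 4) → 1 H
  atom 7: C, bond orders sum to 4 (valence 4) → 0 H
  atom 8: O, bond orders sum to 1 (valence 2) → 1 H
  atom 9: C, bond orders sum to 4 (valence 4) → 0 H
  atom 10: C, bond orders sum to 4 (valence 4) → 0 H
  atom 11: O, bond orders sum to 2 (valence 2) → 0 H
  atom 12: O, bond orders sum to 2 (valence 2) → 0 H
  atom 13: C, bond orders sum to 1 (valence 4) → 3 H
  atom 14: C, bond orders sum to 4 (valence 4) → 0 H
  atom 15: C, bond orders sum to 4 (valence 4) → 0 H
  atom 16: O, bond orders sum to 1 (valence 2) → 1 H
  atom 17: O, bond orders sum to 2 (valence 2) → 0 H
Total hydrogens: 9.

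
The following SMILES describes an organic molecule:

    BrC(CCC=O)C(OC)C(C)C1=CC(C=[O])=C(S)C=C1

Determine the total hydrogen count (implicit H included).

Walk through each heavy atom and fill implicit hydrogens from standard valence (C 4, N 3, O 2, S 2, halogen 1):
  atom 1: Br (halogen, monovalent) → 0 H
  atom 2: C, bond orders sum to 3 (valence 4) → 1 H
  atom 3: C, bond orders sum to 2 (valence 4) → 2 H
  atom 4: C, bond orders sum to 2 (valence 4) → 2 H
  atom 5: C, bond orders sum to 3 (valence 4) → 1 H
  atom 6: O, bond orders sum to 2 (valence 2) → 0 H
  atom 7: C, bond orders sum to 3 (valence 4) → 1 H
  atom 8: O, bond orders sum to 2 (valence 2) → 0 H
  atom 9: C, bond orders sum to 1 (valence 4) → 3 H
  atom 10: C, bond orders sum to 3 (valence 4) → 1 H
  atom 11: C, bond orders sum to 1 (valence 4) → 3 H
  atom 12: C, bond orders sum to 4 (valence 4) → 0 H
  atom 13: C, bond orders sum to 3 (valence 4) → 1 H
  atom 14: C, bond orders sum to 4 (valence 4) → 0 H
  atom 15: C, bond orders sum to 3 (valence 4) → 1 H
  atom 16: O with explicit H count 0
  atom 17: C, bond orders sum to 4 (valence 4) → 0 H
  atom 18: S, bond orders sum to 1 (valence 2) → 1 H
  atom 19: C, bond orders sum to 3 (valence 4) → 1 H
  atom 20: C, bond orders sum to 3 (valence 4) → 1 H
Total hydrogens: 19.

19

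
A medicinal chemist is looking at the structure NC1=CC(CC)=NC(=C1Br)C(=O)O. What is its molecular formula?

Walk through each heavy atom and fill implicit hydrogens from standard valence (C 4, N 3, O 2, S 2, halogen 1):
  atom 1: N, bond orders sum to 1 (valence 3) → 2 H
  atom 2: C, bond orders sum to 4 (valence 4) → 0 H
  atom 3: C, bond orders sum to 3 (valence 4) → 1 H
  atom 4: C, bond orders sum to 4 (valence 4) → 0 H
  atom 5: C, bond orders sum to 2 (valence 4) → 2 H
  atom 6: C, bond orders sum to 1 (valence 4) → 3 H
  atom 7: N, bond orders sum to 3 (valence 3) → 0 H
  atom 8: C, bond orders sum to 4 (valence 4) → 0 H
  atom 9: C, bond orders sum to 4 (valence 4) → 0 H
  atom 10: Br (halogen, monovalent) → 0 H
  atom 11: C, bond orders sum to 4 (valence 4) → 0 H
  atom 12: O, bond orders sum to 2 (valence 2) → 0 H
  atom 13: O, bond orders sum to 1 (valence 2) → 1 H
Totals → C:8, H:9, Br:1, N:2, O:2.

C8H9BrN2O2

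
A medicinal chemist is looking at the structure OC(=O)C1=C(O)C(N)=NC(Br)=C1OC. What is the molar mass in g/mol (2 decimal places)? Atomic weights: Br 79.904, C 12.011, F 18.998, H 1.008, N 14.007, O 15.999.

First, the molecular formula is C7H7BrN2O4 (counting implicit H from valence).
  Br: 1 × 79.904 = 79.904
  C: 7 × 12.011 = 84.077
  H: 7 × 1.008 = 7.056
  N: 2 × 14.007 = 28.014
  O: 4 × 15.999 = 63.996
Sum: 1×79.904 + 7×12.011 + 7×1.008 + 2×14.007 + 4×15.999 = 263.047 → 263.05 g/mol.

263.05 g/mol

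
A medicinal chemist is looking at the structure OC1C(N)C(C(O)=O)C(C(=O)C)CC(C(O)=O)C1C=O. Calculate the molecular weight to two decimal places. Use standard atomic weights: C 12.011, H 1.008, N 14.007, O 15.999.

287.27 g/mol

First, the molecular formula is C12H17NO7 (counting implicit H from valence).
  C: 12 × 12.011 = 144.132
  H: 17 × 1.008 = 17.136
  N: 1 × 14.007 = 14.007
  O: 7 × 15.999 = 111.993
Sum: 12×12.011 + 17×1.008 + 1×14.007 + 7×15.999 = 287.268 → 287.27 g/mol.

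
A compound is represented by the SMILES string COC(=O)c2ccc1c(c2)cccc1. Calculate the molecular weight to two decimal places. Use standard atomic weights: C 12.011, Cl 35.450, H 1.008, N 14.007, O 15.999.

First, the molecular formula is C12H10O2 (counting implicit H from valence).
  C: 12 × 12.011 = 144.132
  H: 10 × 1.008 = 10.080
  O: 2 × 15.999 = 31.998
Sum: 12×12.011 + 10×1.008 + 2×15.999 = 186.210 → 186.21 g/mol.

186.21 g/mol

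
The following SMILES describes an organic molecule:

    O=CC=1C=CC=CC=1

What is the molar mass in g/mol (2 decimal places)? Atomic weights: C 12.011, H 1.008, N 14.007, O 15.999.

First, the molecular formula is C7H6O (counting implicit H from valence).
  C: 7 × 12.011 = 84.077
  H: 6 × 1.008 = 6.048
  O: 1 × 15.999 = 15.999
Sum: 7×12.011 + 6×1.008 + 1×15.999 = 106.124 → 106.12 g/mol.

106.12 g/mol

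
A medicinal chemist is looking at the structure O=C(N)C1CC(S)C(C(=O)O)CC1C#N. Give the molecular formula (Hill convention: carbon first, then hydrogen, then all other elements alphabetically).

Walk through each heavy atom and fill implicit hydrogens from standard valence (C 4, N 3, O 2, S 2, halogen 1):
  atom 1: O, bond orders sum to 2 (valence 2) → 0 H
  atom 2: C, bond orders sum to 4 (valence 4) → 0 H
  atom 3: N, bond orders sum to 1 (valence 3) → 2 H
  atom 4: C, bond orders sum to 3 (valence 4) → 1 H
  atom 5: C, bond orders sum to 2 (valence 4) → 2 H
  atom 6: C, bond orders sum to 3 (valence 4) → 1 H
  atom 7: S, bond orders sum to 1 (valence 2) → 1 H
  atom 8: C, bond orders sum to 3 (valence 4) → 1 H
  atom 9: C, bond orders sum to 4 (valence 4) → 0 H
  atom 10: O, bond orders sum to 2 (valence 2) → 0 H
  atom 11: O, bond orders sum to 1 (valence 2) → 1 H
  atom 12: C, bond orders sum to 2 (valence 4) → 2 H
  atom 13: C, bond orders sum to 3 (valence 4) → 1 H
  atom 14: C, bond orders sum to 4 (valence 4) → 0 H
  atom 15: N, bond orders sum to 3 (valence 3) → 0 H
Totals → C:9, H:12, N:2, O:3, S:1.

C9H12N2O3S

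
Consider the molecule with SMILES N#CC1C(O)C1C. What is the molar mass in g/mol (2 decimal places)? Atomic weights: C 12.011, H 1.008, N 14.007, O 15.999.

97.12 g/mol

First, the molecular formula is C5H7NO (counting implicit H from valence).
  C: 5 × 12.011 = 60.055
  H: 7 × 1.008 = 7.056
  N: 1 × 14.007 = 14.007
  O: 1 × 15.999 = 15.999
Sum: 5×12.011 + 7×1.008 + 1×14.007 + 1×15.999 = 97.117 → 97.12 g/mol.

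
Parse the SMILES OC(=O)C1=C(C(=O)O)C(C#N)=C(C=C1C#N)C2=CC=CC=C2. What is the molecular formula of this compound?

C16H8N2O4

Walk through each heavy atom and fill implicit hydrogens from standard valence (C 4, N 3, O 2, S 2, halogen 1):
  atom 1: O, bond orders sum to 1 (valence 2) → 1 H
  atom 2: C, bond orders sum to 4 (valence 4) → 0 H
  atom 3: O, bond orders sum to 2 (valence 2) → 0 H
  atom 4: C, bond orders sum to 4 (valence 4) → 0 H
  atom 5: C, bond orders sum to 4 (valence 4) → 0 H
  atom 6: C, bond orders sum to 4 (valence 4) → 0 H
  atom 7: O, bond orders sum to 2 (valence 2) → 0 H
  atom 8: O, bond orders sum to 1 (valence 2) → 1 H
  atom 9: C, bond orders sum to 4 (valence 4) → 0 H
  atom 10: C, bond orders sum to 4 (valence 4) → 0 H
  atom 11: N, bond orders sum to 3 (valence 3) → 0 H
  atom 12: C, bond orders sum to 4 (valence 4) → 0 H
  atom 13: C, bond orders sum to 3 (valence 4) → 1 H
  atom 14: C, bond orders sum to 4 (valence 4) → 0 H
  atom 15: C, bond orders sum to 4 (valence 4) → 0 H
  atom 16: N, bond orders sum to 3 (valence 3) → 0 H
  atom 17: C, bond orders sum to 4 (valence 4) → 0 H
  atom 18: C, bond orders sum to 3 (valence 4) → 1 H
  atom 19: C, bond orders sum to 3 (valence 4) → 1 H
  atom 20: C, bond orders sum to 3 (valence 4) → 1 H
  atom 21: C, bond orders sum to 3 (valence 4) → 1 H
  atom 22: C, bond orders sum to 3 (valence 4) → 1 H
Totals → C:16, H:8, N:2, O:4.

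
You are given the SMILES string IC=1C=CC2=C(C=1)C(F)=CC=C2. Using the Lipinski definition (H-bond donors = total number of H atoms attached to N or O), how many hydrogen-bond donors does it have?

0

Donors: find every N or O and count the H atoms it carries.
  (no N or O atoms present)
Lipinski HBD = 0.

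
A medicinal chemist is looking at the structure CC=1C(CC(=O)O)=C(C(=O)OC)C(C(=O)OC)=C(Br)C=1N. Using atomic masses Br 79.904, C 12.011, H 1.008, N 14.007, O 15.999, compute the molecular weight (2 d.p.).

360.16 g/mol

First, the molecular formula is C13H14BrNO6 (counting implicit H from valence).
  Br: 1 × 79.904 = 79.904
  C: 13 × 12.011 = 156.143
  H: 14 × 1.008 = 14.112
  N: 1 × 14.007 = 14.007
  O: 6 × 15.999 = 95.994
Sum: 1×79.904 + 13×12.011 + 14×1.008 + 1×14.007 + 6×15.999 = 360.160 → 360.16 g/mol.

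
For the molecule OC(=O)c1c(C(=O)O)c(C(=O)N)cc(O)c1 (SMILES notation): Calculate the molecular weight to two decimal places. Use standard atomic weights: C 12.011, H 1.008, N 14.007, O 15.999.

225.16 g/mol

First, the molecular formula is C9H7NO6 (counting implicit H from valence).
  C: 9 × 12.011 = 108.099
  H: 7 × 1.008 = 7.056
  N: 1 × 14.007 = 14.007
  O: 6 × 15.999 = 95.994
Sum: 9×12.011 + 7×1.008 + 1×14.007 + 6×15.999 = 225.156 → 225.16 g/mol.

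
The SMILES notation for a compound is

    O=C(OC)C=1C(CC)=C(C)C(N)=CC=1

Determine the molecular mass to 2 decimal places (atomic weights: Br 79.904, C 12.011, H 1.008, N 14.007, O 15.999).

193.25 g/mol

First, the molecular formula is C11H15NO2 (counting implicit H from valence).
  C: 11 × 12.011 = 132.121
  H: 15 × 1.008 = 15.120
  N: 1 × 14.007 = 14.007
  O: 2 × 15.999 = 31.998
Sum: 11×12.011 + 15×1.008 + 1×14.007 + 2×15.999 = 193.246 → 193.25 g/mol.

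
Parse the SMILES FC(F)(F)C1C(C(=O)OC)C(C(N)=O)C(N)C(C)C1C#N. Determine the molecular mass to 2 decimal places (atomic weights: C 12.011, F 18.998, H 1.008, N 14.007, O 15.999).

307.27 g/mol

First, the molecular formula is C12H16F3N3O3 (counting implicit H from valence).
  C: 12 × 12.011 = 144.132
  F: 3 × 18.998 = 56.994
  H: 16 × 1.008 = 16.128
  N: 3 × 14.007 = 42.021
  O: 3 × 15.999 = 47.997
Sum: 12×12.011 + 3×18.998 + 16×1.008 + 3×14.007 + 3×15.999 = 307.272 → 307.27 g/mol.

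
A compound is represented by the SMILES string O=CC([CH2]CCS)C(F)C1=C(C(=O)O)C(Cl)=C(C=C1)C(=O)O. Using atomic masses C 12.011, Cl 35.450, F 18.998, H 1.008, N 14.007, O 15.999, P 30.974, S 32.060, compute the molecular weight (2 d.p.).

348.77 g/mol

First, the molecular formula is C14H14ClFO5S (counting implicit H from valence).
  C: 14 × 12.011 = 168.154
  Cl: 1 × 35.450 = 35.450
  F: 1 × 18.998 = 18.998
  H: 14 × 1.008 = 14.112
  O: 5 × 15.999 = 79.995
  S: 1 × 32.060 = 32.060
Sum: 14×12.011 + 1×35.450 + 1×18.998 + 14×1.008 + 5×15.999 + 1×32.060 = 348.769 → 348.77 g/mol.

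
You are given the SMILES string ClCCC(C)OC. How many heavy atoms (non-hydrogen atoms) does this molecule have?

Every atom symbol written in the SMILES (organic subset) is one heavy atom; implicit H are not written.
Heavy atoms by element → C:5, Cl:1, O:1.
Total: 7.

7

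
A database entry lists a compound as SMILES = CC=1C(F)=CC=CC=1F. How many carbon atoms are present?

7

Count every carbon token in the SMILES (each C, including those in ring-closure positions and inside branches).
Carbon count: 7.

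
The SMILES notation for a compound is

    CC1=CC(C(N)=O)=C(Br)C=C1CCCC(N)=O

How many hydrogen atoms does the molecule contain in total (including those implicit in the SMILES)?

15

Walk through each heavy atom and fill implicit hydrogens from standard valence (C 4, N 3, O 2, S 2, halogen 1):
  atom 1: C, bond orders sum to 1 (valence 4) → 3 H
  atom 2: C, bond orders sum to 4 (valence 4) → 0 H
  atom 3: C, bond orders sum to 3 (valence 4) → 1 H
  atom 4: C, bond orders sum to 4 (valence 4) → 0 H
  atom 5: C, bond orders sum to 4 (valence 4) → 0 H
  atom 6: N, bond orders sum to 1 (valence 3) → 2 H
  atom 7: O, bond orders sum to 2 (valence 2) → 0 H
  atom 8: C, bond orders sum to 4 (valence 4) → 0 H
  atom 9: Br (halogen, monovalent) → 0 H
  atom 10: C, bond orders sum to 3 (valence 4) → 1 H
  atom 11: C, bond orders sum to 4 (valence 4) → 0 H
  atom 12: C, bond orders sum to 2 (valence 4) → 2 H
  atom 13: C, bond orders sum to 2 (valence 4) → 2 H
  atom 14: C, bond orders sum to 2 (valence 4) → 2 H
  atom 15: C, bond orders sum to 4 (valence 4) → 0 H
  atom 16: N, bond orders sum to 1 (valence 3) → 2 H
  atom 17: O, bond orders sum to 2 (valence 2) → 0 H
Total hydrogens: 15.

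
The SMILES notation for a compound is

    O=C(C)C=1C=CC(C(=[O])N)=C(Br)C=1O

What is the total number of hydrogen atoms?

Walk through each heavy atom and fill implicit hydrogens from standard valence (C 4, N 3, O 2, S 2, halogen 1):
  atom 1: O, bond orders sum to 2 (valence 2) → 0 H
  atom 2: C, bond orders sum to 4 (valence 4) → 0 H
  atom 3: C, bond orders sum to 1 (valence 4) → 3 H
  atom 4: C, bond orders sum to 4 (valence 4) → 0 H
  atom 5: C, bond orders sum to 3 (valence 4) → 1 H
  atom 6: C, bond orders sum to 3 (valence 4) → 1 H
  atom 7: C, bond orders sum to 4 (valence 4) → 0 H
  atom 8: C, bond orders sum to 4 (valence 4) → 0 H
  atom 9: O with explicit H count 0
  atom 10: N, bond orders sum to 1 (valence 3) → 2 H
  atom 11: C, bond orders sum to 4 (valence 4) → 0 H
  atom 12: Br (halogen, monovalent) → 0 H
  atom 13: C, bond orders sum to 4 (valence 4) → 0 H
  atom 14: O, bond orders sum to 1 (valence 2) → 1 H
Total hydrogens: 8.

8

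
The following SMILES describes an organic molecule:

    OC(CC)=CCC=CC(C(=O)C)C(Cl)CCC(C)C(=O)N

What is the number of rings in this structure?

In SMILES, each pair of matching ring-closure digits denotes one ring-closing bond; the number of such bonds equals the number of independent rings.
Ring-closure bonds here: 0.

0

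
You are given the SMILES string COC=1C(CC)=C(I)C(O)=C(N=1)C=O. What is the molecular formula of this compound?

Walk through each heavy atom and fill implicit hydrogens from standard valence (C 4, N 3, O 2, S 2, halogen 1):
  atom 1: C, bond orders sum to 1 (valence 4) → 3 H
  atom 2: O, bond orders sum to 2 (valence 2) → 0 H
  atom 3: C, bond orders sum to 4 (valence 4) → 0 H
  atom 4: C, bond orders sum to 4 (valence 4) → 0 H
  atom 5: C, bond orders sum to 2 (valence 4) → 2 H
  atom 6: C, bond orders sum to 1 (valence 4) → 3 H
  atom 7: C, bond orders sum to 4 (valence 4) → 0 H
  atom 8: I (halogen, monovalent) → 0 H
  atom 9: C, bond orders sum to 4 (valence 4) → 0 H
  atom 10: O, bond orders sum to 1 (valence 2) → 1 H
  atom 11: C, bond orders sum to 4 (valence 4) → 0 H
  atom 12: N, bond orders sum to 3 (valence 3) → 0 H
  atom 13: C, bond orders sum to 3 (valence 4) → 1 H
  atom 14: O, bond orders sum to 2 (valence 2) → 0 H
Totals → C:9, H:10, I:1, N:1, O:3.
In Hill order: C9H10INO3.

C9H10INO3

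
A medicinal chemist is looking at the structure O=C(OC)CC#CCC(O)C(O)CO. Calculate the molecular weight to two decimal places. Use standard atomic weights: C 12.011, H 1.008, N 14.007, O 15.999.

First, the molecular formula is C9H14O5 (counting implicit H from valence).
  C: 9 × 12.011 = 108.099
  H: 14 × 1.008 = 14.112
  O: 5 × 15.999 = 79.995
Sum: 9×12.011 + 14×1.008 + 5×15.999 = 202.206 → 202.21 g/mol.

202.21 g/mol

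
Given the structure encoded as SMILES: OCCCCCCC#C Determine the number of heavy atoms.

9

Every atom symbol written in the SMILES (organic subset) is one heavy atom; implicit H are not written.
Heavy atoms by element → C:8, O:1.
Total: 9.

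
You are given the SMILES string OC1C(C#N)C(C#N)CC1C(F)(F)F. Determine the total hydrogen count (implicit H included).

Walk through each heavy atom and fill implicit hydrogens from standard valence (C 4, N 3, O 2, S 2, halogen 1):
  atom 1: O, bond orders sum to 1 (valence 2) → 1 H
  atom 2: C, bond orders sum to 3 (valence 4) → 1 H
  atom 3: C, bond orders sum to 3 (valence 4) → 1 H
  atom 4: C, bond orders sum to 4 (valence 4) → 0 H
  atom 5: N, bond orders sum to 3 (valence 3) → 0 H
  atom 6: C, bond orders sum to 3 (valence 4) → 1 H
  atom 7: C, bond orders sum to 4 (valence 4) → 0 H
  atom 8: N, bond orders sum to 3 (valence 3) → 0 H
  atom 9: C, bond orders sum to 2 (valence 4) → 2 H
  atom 10: C, bond orders sum to 3 (valence 4) → 1 H
  atom 11: C, bond orders sum to 4 (valence 4) → 0 H
  atom 12: F (halogen, monovalent) → 0 H
  atom 13: F (halogen, monovalent) → 0 H
  atom 14: F (halogen, monovalent) → 0 H
Total hydrogens: 7.

7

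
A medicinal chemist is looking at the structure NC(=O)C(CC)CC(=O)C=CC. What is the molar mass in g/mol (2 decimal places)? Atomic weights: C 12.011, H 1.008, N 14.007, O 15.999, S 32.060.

169.22 g/mol

First, the molecular formula is C9H15NO2 (counting implicit H from valence).
  C: 9 × 12.011 = 108.099
  H: 15 × 1.008 = 15.120
  N: 1 × 14.007 = 14.007
  O: 2 × 15.999 = 31.998
Sum: 9×12.011 + 15×1.008 + 1×14.007 + 2×15.999 = 169.224 → 169.22 g/mol.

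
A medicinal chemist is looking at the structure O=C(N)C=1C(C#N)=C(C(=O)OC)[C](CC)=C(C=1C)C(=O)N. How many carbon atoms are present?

Count every carbon token in the SMILES (each C, including those in ring-closure positions and inside branches).
Carbon count: 14.

14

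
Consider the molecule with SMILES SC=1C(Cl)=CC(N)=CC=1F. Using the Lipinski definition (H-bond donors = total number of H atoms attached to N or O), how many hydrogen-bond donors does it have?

2

Donors: find every N or O and count the H atoms it carries.
  atom 7 (N): bond orders sum to 1 → 2 H
Lipinski HBD = 2.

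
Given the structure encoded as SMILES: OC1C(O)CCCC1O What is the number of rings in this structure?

1

In SMILES, each pair of matching ring-closure digits denotes one ring-closing bond; the number of such bonds equals the number of independent rings.
Ring-closure bonds here: 1.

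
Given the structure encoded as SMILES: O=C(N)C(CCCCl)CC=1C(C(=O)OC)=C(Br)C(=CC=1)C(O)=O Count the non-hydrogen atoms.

23

Every atom symbol written in the SMILES (organic subset) is one heavy atom; implicit H are not written.
Heavy atoms by element → Br:1, C:15, Cl:1, N:1, O:5.
Total: 23.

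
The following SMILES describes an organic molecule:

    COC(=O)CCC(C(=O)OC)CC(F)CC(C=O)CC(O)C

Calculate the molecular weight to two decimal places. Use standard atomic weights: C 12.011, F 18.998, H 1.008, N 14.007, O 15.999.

320.36 g/mol

First, the molecular formula is C15H25FO6 (counting implicit H from valence).
  C: 15 × 12.011 = 180.165
  F: 1 × 18.998 = 18.998
  H: 25 × 1.008 = 25.200
  O: 6 × 15.999 = 95.994
Sum: 15×12.011 + 1×18.998 + 25×1.008 + 6×15.999 = 320.357 → 320.36 g/mol.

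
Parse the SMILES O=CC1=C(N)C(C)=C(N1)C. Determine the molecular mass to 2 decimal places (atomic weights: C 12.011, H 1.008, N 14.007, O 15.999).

First, the molecular formula is C7H10N2O (counting implicit H from valence).
  C: 7 × 12.011 = 84.077
  H: 10 × 1.008 = 10.080
  N: 2 × 14.007 = 28.014
  O: 1 × 15.999 = 15.999
Sum: 7×12.011 + 10×1.008 + 2×14.007 + 1×15.999 = 138.170 → 138.17 g/mol.

138.17 g/mol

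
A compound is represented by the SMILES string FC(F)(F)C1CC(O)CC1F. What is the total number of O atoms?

Scan the SMILES for O atoms (remember two-letter symbols like Cl and Br are single atoms).
Oxygen count: 1.

1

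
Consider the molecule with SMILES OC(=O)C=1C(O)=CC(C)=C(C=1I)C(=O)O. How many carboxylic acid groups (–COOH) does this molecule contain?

The carboxylic acid motif appears at heavy-atom positions 2, 13 in the SMILES.
Other groups present: 1 hydroxyl.
Carboxylic acid count: 2.

2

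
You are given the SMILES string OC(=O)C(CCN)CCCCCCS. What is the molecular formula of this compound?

Walk through each heavy atom and fill implicit hydrogens from standard valence (C 4, N 3, O 2, S 2, halogen 1):
  atom 1: O, bond orders sum to 1 (valence 2) → 1 H
  atom 2: C, bond orders sum to 4 (valence 4) → 0 H
  atom 3: O, bond orders sum to 2 (valence 2) → 0 H
  atom 4: C, bond orders sum to 3 (valence 4) → 1 H
  atom 5: C, bond orders sum to 2 (valence 4) → 2 H
  atom 6: C, bond orders sum to 2 (valence 4) → 2 H
  atom 7: N, bond orders sum to 1 (valence 3) → 2 H
  atom 8: C, bond orders sum to 2 (valence 4) → 2 H
  atom 9: C, bond orders sum to 2 (valence 4) → 2 H
  atom 10: C, bond orders sum to 2 (valence 4) → 2 H
  atom 11: C, bond orders sum to 2 (valence 4) → 2 H
  atom 12: C, bond orders sum to 2 (valence 4) → 2 H
  atom 13: C, bond orders sum to 2 (valence 4) → 2 H
  atom 14: S, bond orders sum to 1 (valence 2) → 1 H
Totals → C:10, H:21, N:1, O:2, S:1.

C10H21NO2S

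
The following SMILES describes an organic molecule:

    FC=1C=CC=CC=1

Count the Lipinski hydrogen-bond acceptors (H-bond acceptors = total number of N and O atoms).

0

N atoms: 0; O atoms: 0.
Lipinski HBA = 0 + 0 = 0.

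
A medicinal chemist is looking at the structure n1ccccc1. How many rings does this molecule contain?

1

In SMILES, each pair of matching ring-closure digits denotes one ring-closing bond; the number of such bonds equals the number of independent rings.
Ring-closure bonds here: 1.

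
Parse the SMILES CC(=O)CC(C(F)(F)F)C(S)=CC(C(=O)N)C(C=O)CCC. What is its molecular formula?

C14H20F3NO3S

Walk through each heavy atom and fill implicit hydrogens from standard valence (C 4, N 3, O 2, S 2, halogen 1):
  atom 1: C, bond orders sum to 1 (valence 4) → 3 H
  atom 2: C, bond orders sum to 4 (valence 4) → 0 H
  atom 3: O, bond orders sum to 2 (valence 2) → 0 H
  atom 4: C, bond orders sum to 2 (valence 4) → 2 H
  atom 5: C, bond orders sum to 3 (valence 4) → 1 H
  atom 6: C, bond orders sum to 4 (valence 4) → 0 H
  atom 7: F (halogen, monovalent) → 0 H
  atom 8: F (halogen, monovalent) → 0 H
  atom 9: F (halogen, monovalent) → 0 H
  atom 10: C, bond orders sum to 4 (valence 4) → 0 H
  atom 11: S, bond orders sum to 1 (valence 2) → 1 H
  atom 12: C, bond orders sum to 3 (valence 4) → 1 H
  atom 13: C, bond orders sum to 3 (valence 4) → 1 H
  atom 14: C, bond orders sum to 4 (valence 4) → 0 H
  atom 15: O, bond orders sum to 2 (valence 2) → 0 H
  atom 16: N, bond orders sum to 1 (valence 3) → 2 H
  atom 17: C, bond orders sum to 3 (valence 4) → 1 H
  atom 18: C, bond orders sum to 3 (valence 4) → 1 H
  atom 19: O, bond orders sum to 2 (valence 2) → 0 H
  atom 20: C, bond orders sum to 2 (valence 4) → 2 H
  atom 21: C, bond orders sum to 2 (valence 4) → 2 H
  atom 22: C, bond orders sum to 1 (valence 4) → 3 H
Totals → C:14, H:20, F:3, N:1, O:3, S:1.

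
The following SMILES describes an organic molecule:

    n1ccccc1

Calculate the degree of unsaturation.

4

Molecular formula: C5H5N.
DoU = (2C + 2 + N − H − X) / 2, where X is the halogen count and O/S are ignored.
    = (2·5 + 2 + 1 − 5 − 0) / 2 = 8 / 2 = 4.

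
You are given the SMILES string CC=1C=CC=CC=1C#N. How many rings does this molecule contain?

1

In SMILES, each pair of matching ring-closure digits denotes one ring-closing bond; the number of such bonds equals the number of independent rings.
Ring-closure bonds here: 1.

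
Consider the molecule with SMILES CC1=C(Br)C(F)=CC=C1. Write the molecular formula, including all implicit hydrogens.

Walk through each heavy atom and fill implicit hydrogens from standard valence (C 4, N 3, O 2, S 2, halogen 1):
  atom 1: C, bond orders sum to 1 (valence 4) → 3 H
  atom 2: C, bond orders sum to 4 (valence 4) → 0 H
  atom 3: C, bond orders sum to 4 (valence 4) → 0 H
  atom 4: Br (halogen, monovalent) → 0 H
  atom 5: C, bond orders sum to 4 (valence 4) → 0 H
  atom 6: F (halogen, monovalent) → 0 H
  atom 7: C, bond orders sum to 3 (valence 4) → 1 H
  atom 8: C, bond orders sum to 3 (valence 4) → 1 H
  atom 9: C, bond orders sum to 3 (valence 4) → 1 H
Totals → C:7, H:6, Br:1, F:1.

C7H6BrF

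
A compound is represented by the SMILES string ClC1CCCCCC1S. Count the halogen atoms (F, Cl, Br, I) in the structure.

Halogen atoms appear at heavy-atom position 1 (1×Cl).
Other groups present: 1 thiol.
Halogen count: 1.

1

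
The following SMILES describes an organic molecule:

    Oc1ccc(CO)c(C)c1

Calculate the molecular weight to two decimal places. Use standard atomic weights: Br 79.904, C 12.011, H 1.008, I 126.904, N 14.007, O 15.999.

First, the molecular formula is C8H10O2 (counting implicit H from valence).
  C: 8 × 12.011 = 96.088
  H: 10 × 1.008 = 10.080
  O: 2 × 15.999 = 31.998
Sum: 8×12.011 + 10×1.008 + 2×15.999 = 138.166 → 138.17 g/mol.

138.17 g/mol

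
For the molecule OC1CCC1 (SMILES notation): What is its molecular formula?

Walk through each heavy atom and fill implicit hydrogens from standard valence (C 4, N 3, O 2, S 2, halogen 1):
  atom 1: O, bond orders sum to 1 (valence 2) → 1 H
  atom 2: C, bond orders sum to 3 (valence 4) → 1 H
  atom 3: C, bond orders sum to 2 (valence 4) → 2 H
  atom 4: C, bond orders sum to 2 (valence 4) → 2 H
  atom 5: C, bond orders sum to 2 (valence 4) → 2 H
Totals → C:4, H:8, O:1.

C4H8O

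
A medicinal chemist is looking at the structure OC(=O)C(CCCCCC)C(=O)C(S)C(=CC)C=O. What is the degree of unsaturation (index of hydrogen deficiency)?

4

Degree of unsaturation = (number of rings) + (number of π bonds).
Ring closures in the SMILES: 0.
π bonds: 4 double bonds (each 1 DoU) → 4 DoU from unsaturation.
Total DoU = 0 + 4 = 4.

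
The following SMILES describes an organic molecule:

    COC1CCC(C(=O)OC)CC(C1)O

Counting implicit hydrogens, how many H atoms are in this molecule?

18

Walk through each heavy atom and fill implicit hydrogens from standard valence (C 4, N 3, O 2, S 2, halogen 1):
  atom 1: C, bond orders sum to 1 (valence 4) → 3 H
  atom 2: O, bond orders sum to 2 (valence 2) → 0 H
  atom 3: C, bond orders sum to 3 (valence 4) → 1 H
  atom 4: C, bond orders sum to 2 (valence 4) → 2 H
  atom 5: C, bond orders sum to 2 (valence 4) → 2 H
  atom 6: C, bond orders sum to 3 (valence 4) → 1 H
  atom 7: C, bond orders sum to 4 (valence 4) → 0 H
  atom 8: O, bond orders sum to 2 (valence 2) → 0 H
  atom 9: O, bond orders sum to 2 (valence 2) → 0 H
  atom 10: C, bond orders sum to 1 (valence 4) → 3 H
  atom 11: C, bond orders sum to 2 (valence 4) → 2 H
  atom 12: C, bond orders sum to 3 (valence 4) → 1 H
  atom 13: C, bond orders sum to 2 (valence 4) → 2 H
  atom 14: O, bond orders sum to 1 (valence 2) → 1 H
Total hydrogens: 18.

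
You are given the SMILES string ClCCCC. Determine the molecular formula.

Walk through each heavy atom and fill implicit hydrogens from standard valence (C 4, N 3, O 2, S 2, halogen 1):
  atom 1: Cl (halogen, monovalent) → 0 H
  atom 2: C, bond orders sum to 2 (valence 4) → 2 H
  atom 3: C, bond orders sum to 2 (valence 4) → 2 H
  atom 4: C, bond orders sum to 2 (valence 4) → 2 H
  atom 5: C, bond orders sum to 1 (valence 4) → 3 H
Totals → C:4, H:9, Cl:1.
In Hill order: C4H9Cl.

C4H9Cl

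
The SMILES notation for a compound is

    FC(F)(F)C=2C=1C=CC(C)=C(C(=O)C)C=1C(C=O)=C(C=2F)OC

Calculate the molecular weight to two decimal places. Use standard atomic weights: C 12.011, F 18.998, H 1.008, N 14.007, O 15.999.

328.26 g/mol

First, the molecular formula is C16H12F4O3 (counting implicit H from valence).
  C: 16 × 12.011 = 192.176
  F: 4 × 18.998 = 75.992
  H: 12 × 1.008 = 12.096
  O: 3 × 15.999 = 47.997
Sum: 16×12.011 + 4×18.998 + 12×1.008 + 3×15.999 = 328.261 → 328.26 g/mol.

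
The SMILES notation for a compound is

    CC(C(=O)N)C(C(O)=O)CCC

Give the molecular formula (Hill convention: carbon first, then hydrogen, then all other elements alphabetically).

C8H15NO3

Walk through each heavy atom and fill implicit hydrogens from standard valence (C 4, N 3, O 2, S 2, halogen 1):
  atom 1: C, bond orders sum to 1 (valence 4) → 3 H
  atom 2: C, bond orders sum to 3 (valence 4) → 1 H
  atom 3: C, bond orders sum to 4 (valence 4) → 0 H
  atom 4: O, bond orders sum to 2 (valence 2) → 0 H
  atom 5: N, bond orders sum to 1 (valence 3) → 2 H
  atom 6: C, bond orders sum to 3 (valence 4) → 1 H
  atom 7: C, bond orders sum to 4 (valence 4) → 0 H
  atom 8: O, bond orders sum to 1 (valence 2) → 1 H
  atom 9: O, bond orders sum to 2 (valence 2) → 0 H
  atom 10: C, bond orders sum to 2 (valence 4) → 2 H
  atom 11: C, bond orders sum to 2 (valence 4) → 2 H
  atom 12: C, bond orders sum to 1 (valence 4) → 3 H
Totals → C:8, H:15, N:1, O:3.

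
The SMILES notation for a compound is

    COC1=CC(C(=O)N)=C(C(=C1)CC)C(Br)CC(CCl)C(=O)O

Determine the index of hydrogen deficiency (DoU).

Degree of unsaturation = (number of rings) + (number of π bonds).
Ring closures in the SMILES: 1.
π bonds: 5 double bonds (each 1 DoU) → 5 DoU from unsaturation.
Total DoU = 1 + 5 = 6.

6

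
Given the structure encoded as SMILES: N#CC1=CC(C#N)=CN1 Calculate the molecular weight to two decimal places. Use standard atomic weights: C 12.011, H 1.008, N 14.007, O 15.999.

First, the molecular formula is C6H3N3 (counting implicit H from valence).
  C: 6 × 12.011 = 72.066
  H: 3 × 1.008 = 3.024
  N: 3 × 14.007 = 42.021
Sum: 6×12.011 + 3×1.008 + 3×14.007 = 117.111 → 117.11 g/mol.

117.11 g/mol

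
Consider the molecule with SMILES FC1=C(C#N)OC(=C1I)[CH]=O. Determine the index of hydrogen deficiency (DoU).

6

Degree of unsaturation = (number of rings) + (number of π bonds).
Ring closures in the SMILES: 1.
π bonds: 3 double bonds (each 1 DoU), 1 triple bond (each 2 DoU) → 5 DoU from unsaturation.
Total DoU = 1 + 5 = 6.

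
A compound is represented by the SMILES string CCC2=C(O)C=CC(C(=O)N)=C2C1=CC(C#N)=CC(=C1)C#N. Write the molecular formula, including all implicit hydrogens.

C17H13N3O2

Walk through each heavy atom and fill implicit hydrogens from standard valence (C 4, N 3, O 2, S 2, halogen 1):
  atom 1: C, bond orders sum to 1 (valence 4) → 3 H
  atom 2: C, bond orders sum to 2 (valence 4) → 2 H
  atom 3: C, bond orders sum to 4 (valence 4) → 0 H
  atom 4: C, bond orders sum to 4 (valence 4) → 0 H
  atom 5: O, bond orders sum to 1 (valence 2) → 1 H
  atom 6: C, bond orders sum to 3 (valence 4) → 1 H
  atom 7: C, bond orders sum to 3 (valence 4) → 1 H
  atom 8: C, bond orders sum to 4 (valence 4) → 0 H
  atom 9: C, bond orders sum to 4 (valence 4) → 0 H
  atom 10: O, bond orders sum to 2 (valence 2) → 0 H
  atom 11: N, bond orders sum to 1 (valence 3) → 2 H
  atom 12: C, bond orders sum to 4 (valence 4) → 0 H
  atom 13: C, bond orders sum to 4 (valence 4) → 0 H
  atom 14: C, bond orders sum to 3 (valence 4) → 1 H
  atom 15: C, bond orders sum to 4 (valence 4) → 0 H
  atom 16: C, bond orders sum to 4 (valence 4) → 0 H
  atom 17: N, bond orders sum to 3 (valence 3) → 0 H
  atom 18: C, bond orders sum to 3 (valence 4) → 1 H
  atom 19: C, bond orders sum to 4 (valence 4) → 0 H
  atom 20: C, bond orders sum to 3 (valence 4) → 1 H
  atom 21: C, bond orders sum to 4 (valence 4) → 0 H
  atom 22: N, bond orders sum to 3 (valence 3) → 0 H
Totals → C:17, H:13, N:3, O:2.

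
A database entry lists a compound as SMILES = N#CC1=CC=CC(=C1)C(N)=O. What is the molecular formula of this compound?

C8H6N2O

Walk through each heavy atom and fill implicit hydrogens from standard valence (C 4, N 3, O 2, S 2, halogen 1):
  atom 1: N, bond orders sum to 3 (valence 3) → 0 H
  atom 2: C, bond orders sum to 4 (valence 4) → 0 H
  atom 3: C, bond orders sum to 4 (valence 4) → 0 H
  atom 4: C, bond orders sum to 3 (valence 4) → 1 H
  atom 5: C, bond orders sum to 3 (valence 4) → 1 H
  atom 6: C, bond orders sum to 3 (valence 4) → 1 H
  atom 7: C, bond orders sum to 4 (valence 4) → 0 H
  atom 8: C, bond orders sum to 3 (valence 4) → 1 H
  atom 9: C, bond orders sum to 4 (valence 4) → 0 H
  atom 10: N, bond orders sum to 1 (valence 3) → 2 H
  atom 11: O, bond orders sum to 2 (valence 2) → 0 H
Totals → C:8, H:6, N:2, O:1.
In Hill order: C8H6N2O.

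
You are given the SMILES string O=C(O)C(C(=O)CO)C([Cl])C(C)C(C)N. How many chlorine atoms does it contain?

Scan the SMILES for Cl atoms (remember two-letter symbols like Cl and Br are single atoms).
Chlorine count: 1.

1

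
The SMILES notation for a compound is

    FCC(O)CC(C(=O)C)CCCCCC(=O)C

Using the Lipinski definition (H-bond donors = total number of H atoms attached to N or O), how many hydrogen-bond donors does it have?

1

Donors: find every N or O and count the H atoms it carries.
  atom 4 (O): bond orders sum to 1 → 1 H
  atom 8 (O): bond orders sum to 2 → 0 H
  atom 16 (O): bond orders sum to 2 → 0 H
Lipinski HBD = 1.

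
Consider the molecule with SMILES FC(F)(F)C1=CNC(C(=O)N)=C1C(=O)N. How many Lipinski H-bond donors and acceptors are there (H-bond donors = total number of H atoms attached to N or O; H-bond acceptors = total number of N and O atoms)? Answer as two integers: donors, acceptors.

5, 5

Donors: find every N or O and count the H atoms it carries.
  atom 7 (N): bond orders sum to 2 → 1 H
  atom 10 (O): bond orders sum to 2 → 0 H
  atom 11 (N): bond orders sum to 1 → 2 H
  atom 14 (O): bond orders sum to 2 → 0 H
  atom 15 (N): bond orders sum to 1 → 2 H
Lipinski HBD = 5.
Acceptors: N atoms = 3, O atoms = 2 → HBA = 5.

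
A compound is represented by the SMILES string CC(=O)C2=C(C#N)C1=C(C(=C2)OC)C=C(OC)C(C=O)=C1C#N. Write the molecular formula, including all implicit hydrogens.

C17H12N2O4

Walk through each heavy atom and fill implicit hydrogens from standard valence (C 4, N 3, O 2, S 2, halogen 1):
  atom 1: C, bond orders sum to 1 (valence 4) → 3 H
  atom 2: C, bond orders sum to 4 (valence 4) → 0 H
  atom 3: O, bond orders sum to 2 (valence 2) → 0 H
  atom 4: C, bond orders sum to 4 (valence 4) → 0 H
  atom 5: C, bond orders sum to 4 (valence 4) → 0 H
  atom 6: C, bond orders sum to 4 (valence 4) → 0 H
  atom 7: N, bond orders sum to 3 (valence 3) → 0 H
  atom 8: C, bond orders sum to 4 (valence 4) → 0 H
  atom 9: C, bond orders sum to 4 (valence 4) → 0 H
  atom 10: C, bond orders sum to 4 (valence 4) → 0 H
  atom 11: C, bond orders sum to 3 (valence 4) → 1 H
  atom 12: O, bond orders sum to 2 (valence 2) → 0 H
  atom 13: C, bond orders sum to 1 (valence 4) → 3 H
  atom 14: C, bond orders sum to 3 (valence 4) → 1 H
  atom 15: C, bond orders sum to 4 (valence 4) → 0 H
  atom 16: O, bond orders sum to 2 (valence 2) → 0 H
  atom 17: C, bond orders sum to 1 (valence 4) → 3 H
  atom 18: C, bond orders sum to 4 (valence 4) → 0 H
  atom 19: C, bond orders sum to 3 (valence 4) → 1 H
  atom 20: O, bond orders sum to 2 (valence 2) → 0 H
  atom 21: C, bond orders sum to 4 (valence 4) → 0 H
  atom 22: C, bond orders sum to 4 (valence 4) → 0 H
  atom 23: N, bond orders sum to 3 (valence 3) → 0 H
Totals → C:17, H:12, N:2, O:4.
In Hill order: C17H12N2O4.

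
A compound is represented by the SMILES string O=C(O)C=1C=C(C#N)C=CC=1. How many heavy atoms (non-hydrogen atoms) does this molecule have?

11

Every atom symbol written in the SMILES (organic subset) is one heavy atom; implicit H are not written.
Heavy atoms by element → C:8, N:1, O:2.
Total: 11.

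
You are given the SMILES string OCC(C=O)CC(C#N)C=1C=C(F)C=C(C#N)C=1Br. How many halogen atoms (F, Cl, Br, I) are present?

2

Halogen atoms appear at heavy-atom positions 13, 19 (1×Br, 1×F).
Other groups present: 1 aldehyde, 1 hydroxyl, 2 nitrile.
Halogen count: 2.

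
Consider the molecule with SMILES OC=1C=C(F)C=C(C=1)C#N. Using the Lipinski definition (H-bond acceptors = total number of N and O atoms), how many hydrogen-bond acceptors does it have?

N atoms: 1; O atoms: 1.
Lipinski HBA = 1 + 1 = 2.

2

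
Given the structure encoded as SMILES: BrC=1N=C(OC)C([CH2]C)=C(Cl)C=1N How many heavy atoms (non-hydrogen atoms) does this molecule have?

13

Every atom symbol written in the SMILES (organic subset) is one heavy atom; implicit H are not written.
Heavy atoms by element → Br:1, C:8, Cl:1, N:2, O:1.
Total: 13.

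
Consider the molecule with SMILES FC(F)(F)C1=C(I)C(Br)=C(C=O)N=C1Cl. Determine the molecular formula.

Walk through each heavy atom and fill implicit hydrogens from standard valence (C 4, N 3, O 2, S 2, halogen 1):
  atom 1: F (halogen, monovalent) → 0 H
  atom 2: C, bond orders sum to 4 (valence 4) → 0 H
  atom 3: F (halogen, monovalent) → 0 H
  atom 4: F (halogen, monovalent) → 0 H
  atom 5: C, bond orders sum to 4 (valence 4) → 0 H
  atom 6: C, bond orders sum to 4 (valence 4) → 0 H
  atom 7: I (halogen, monovalent) → 0 H
  atom 8: C, bond orders sum to 4 (valence 4) → 0 H
  atom 9: Br (halogen, monovalent) → 0 H
  atom 10: C, bond orders sum to 4 (valence 4) → 0 H
  atom 11: C, bond orders sum to 3 (valence 4) → 1 H
  atom 12: O, bond orders sum to 2 (valence 2) → 0 H
  atom 13: N, bond orders sum to 3 (valence 3) → 0 H
  atom 14: C, bond orders sum to 4 (valence 4) → 0 H
  atom 15: Cl (halogen, monovalent) → 0 H
Totals → C:7, H:1, Br:1, Cl:1, F:3, I:1, N:1, O:1.
In Hill order: C7HBrClF3INO.

C7HBrClF3INO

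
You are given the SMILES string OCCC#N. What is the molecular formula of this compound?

C3H5NO

Walk through each heavy atom and fill implicit hydrogens from standard valence (C 4, N 3, O 2, S 2, halogen 1):
  atom 1: O, bond orders sum to 1 (valence 2) → 1 H
  atom 2: C, bond orders sum to 2 (valence 4) → 2 H
  atom 3: C, bond orders sum to 2 (valence 4) → 2 H
  atom 4: C, bond orders sum to 4 (valence 4) → 0 H
  atom 5: N, bond orders sum to 3 (valence 3) → 0 H
Totals → C:3, H:5, N:1, O:1.
In Hill order: C3H5NO.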